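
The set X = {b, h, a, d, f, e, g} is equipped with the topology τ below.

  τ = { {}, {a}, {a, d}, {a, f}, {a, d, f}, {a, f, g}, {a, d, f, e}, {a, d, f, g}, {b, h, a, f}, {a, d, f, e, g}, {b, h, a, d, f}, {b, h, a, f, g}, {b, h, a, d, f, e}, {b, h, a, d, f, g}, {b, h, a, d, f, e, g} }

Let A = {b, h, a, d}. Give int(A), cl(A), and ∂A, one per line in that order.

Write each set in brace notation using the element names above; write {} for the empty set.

int(A) = {a, d}
cl(A)  = {b, h, a, d, f, e, g}
∂A     = {b, h, f, e, g}

opens ⊆ A: {}, {a}, {a, d}; union → int = {a, d}
complement {f, e, g}; its interior {}; cl(A) = X∖{} = {b, h, a, d, f, e, g}
boundary = {b, h, a, d, f, e, g} ∖ {a, d} = {b, h, f, e, g}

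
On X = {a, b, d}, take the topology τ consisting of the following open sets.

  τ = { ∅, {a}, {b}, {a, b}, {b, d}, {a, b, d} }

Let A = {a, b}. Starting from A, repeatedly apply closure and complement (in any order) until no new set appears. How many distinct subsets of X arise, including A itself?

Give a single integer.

complement {d}; its interior ∅; cl(A) = X∖∅ = {a, b, d}
With k = closure, c = complement:
  1. A     = {a, b}
  2. kA    = {a, b, d}
  3. cA    = {d}
  4. ckA   = ∅
k, c of each give nothing new

4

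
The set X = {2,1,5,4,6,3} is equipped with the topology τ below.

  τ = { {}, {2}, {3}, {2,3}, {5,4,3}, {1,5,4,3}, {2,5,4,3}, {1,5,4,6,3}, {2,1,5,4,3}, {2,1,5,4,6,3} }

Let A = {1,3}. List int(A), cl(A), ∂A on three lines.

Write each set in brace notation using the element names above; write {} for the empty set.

int(A) = {3}
cl(A)  = {1,5,4,6,3}
∂A     = {1,5,4,6}

interior: largest open inside A is {3} (from {}, {3})
cl via duality: int({2,5,4,6}) = {2}, so X∖{2} = {1,5,4,6,3}
cl∖int = {1,5,4,6}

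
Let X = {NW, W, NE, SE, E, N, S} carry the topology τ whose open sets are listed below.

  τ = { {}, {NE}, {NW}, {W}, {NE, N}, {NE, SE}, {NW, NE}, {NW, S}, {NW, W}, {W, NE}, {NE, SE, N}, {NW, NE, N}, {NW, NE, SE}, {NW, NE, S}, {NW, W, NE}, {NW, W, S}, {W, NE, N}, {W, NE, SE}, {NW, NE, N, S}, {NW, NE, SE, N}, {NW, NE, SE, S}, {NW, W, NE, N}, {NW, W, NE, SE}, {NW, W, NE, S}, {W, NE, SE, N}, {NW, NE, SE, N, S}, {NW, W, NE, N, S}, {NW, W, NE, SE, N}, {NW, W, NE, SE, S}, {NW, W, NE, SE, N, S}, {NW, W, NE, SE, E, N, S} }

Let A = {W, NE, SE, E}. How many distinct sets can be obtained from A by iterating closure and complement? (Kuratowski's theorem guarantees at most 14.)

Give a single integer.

complement {NW, N, S}; its interior {NW, S}; cl(A) = X∖{NW, S} = {W, NE, SE, E, N}
With k = closure, c = complement:
  1. A     = {W, NE, SE, E}
  2. kA    = {W, NE, SE, E, N}
  3. cA    = {NW, N, S}
  4. ckA   = {NW, S}
  5. kcA   = {NW, E, N, S}
  6. kckA  = {NW, E, S}
  7. ckcA  = {W, NE, SE}
  8. ckckA = {W, NE, SE, N}
k, c of each give nothing new

8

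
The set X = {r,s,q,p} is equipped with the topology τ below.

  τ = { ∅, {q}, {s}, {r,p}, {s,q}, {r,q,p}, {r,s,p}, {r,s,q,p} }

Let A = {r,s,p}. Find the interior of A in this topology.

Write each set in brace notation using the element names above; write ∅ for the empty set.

{r,s,p}

interior: largest open inside A is {r,s,p} (from ∅, {s}, {r,p}, {r,s,p})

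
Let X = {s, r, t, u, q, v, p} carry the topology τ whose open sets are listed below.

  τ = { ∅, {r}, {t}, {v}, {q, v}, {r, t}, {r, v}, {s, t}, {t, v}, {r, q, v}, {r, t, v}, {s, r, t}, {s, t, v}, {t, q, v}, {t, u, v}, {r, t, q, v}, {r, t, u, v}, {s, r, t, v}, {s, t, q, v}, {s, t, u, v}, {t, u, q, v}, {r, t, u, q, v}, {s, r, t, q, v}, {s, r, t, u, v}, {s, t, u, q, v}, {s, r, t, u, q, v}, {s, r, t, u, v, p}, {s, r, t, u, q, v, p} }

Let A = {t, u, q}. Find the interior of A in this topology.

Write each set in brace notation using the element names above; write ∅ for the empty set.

interior: largest open inside A is {t} (from ∅, {t})

{t}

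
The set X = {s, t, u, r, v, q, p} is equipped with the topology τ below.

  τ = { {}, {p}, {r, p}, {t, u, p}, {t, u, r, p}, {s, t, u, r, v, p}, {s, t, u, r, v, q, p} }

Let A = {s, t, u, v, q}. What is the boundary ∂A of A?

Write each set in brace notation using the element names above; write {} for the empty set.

{s, t, u, v, q}

U open, U⊆A: {}. int(A) = ⋃ = {}
X∖A={r, p}, int(X∖A)={r, p}, hence cl(A)={s, t, u, v, q}
∂A: remove int from cl → {s, t, u, v, q}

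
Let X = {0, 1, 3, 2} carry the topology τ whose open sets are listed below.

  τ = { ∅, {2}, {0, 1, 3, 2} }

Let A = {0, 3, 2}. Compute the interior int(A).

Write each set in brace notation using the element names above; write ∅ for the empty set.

{2}

U open, U⊆A: ∅, {2}. int(A) = ⋃ = {2}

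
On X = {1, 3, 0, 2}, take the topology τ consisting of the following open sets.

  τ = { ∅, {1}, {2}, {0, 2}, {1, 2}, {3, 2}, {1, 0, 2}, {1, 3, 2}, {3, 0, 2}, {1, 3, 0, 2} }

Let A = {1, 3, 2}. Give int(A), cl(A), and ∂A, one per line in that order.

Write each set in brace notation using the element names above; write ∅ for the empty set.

interior: largest open inside A is {1, 3, 2} (from ∅, {2}, {1}, {1, 2}, {3, 2}, {1, 3, 2})
cl via duality: int({0}) = ∅, so X∖∅ = {1, 3, 0, 2}
cl∖int = {0}

int(A) = {1, 3, 2}
cl(A)  = {1, 3, 0, 2}
∂A     = {0}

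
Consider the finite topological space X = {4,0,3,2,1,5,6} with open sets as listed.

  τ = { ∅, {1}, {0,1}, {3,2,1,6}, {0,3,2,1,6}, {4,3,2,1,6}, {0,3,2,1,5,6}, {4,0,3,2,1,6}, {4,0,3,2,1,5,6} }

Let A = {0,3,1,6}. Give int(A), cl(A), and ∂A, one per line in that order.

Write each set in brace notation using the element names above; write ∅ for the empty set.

interior: largest open inside A is {0,1} (from ∅, {1}, {0,1})
cl via duality: int({4,2,5}) = ∅, so X∖∅ = {4,0,3,2,1,5,6}
cl∖int = {4,3,2,5,6}

int(A) = {0,1}
cl(A)  = {4,0,3,2,1,5,6}
∂A     = {4,3,2,5,6}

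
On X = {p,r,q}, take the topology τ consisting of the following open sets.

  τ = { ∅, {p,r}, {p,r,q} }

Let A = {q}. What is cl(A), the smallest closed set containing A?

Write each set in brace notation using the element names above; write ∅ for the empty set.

{q}

closure: X∖int(X∖A) = X∖{p,r} = {q}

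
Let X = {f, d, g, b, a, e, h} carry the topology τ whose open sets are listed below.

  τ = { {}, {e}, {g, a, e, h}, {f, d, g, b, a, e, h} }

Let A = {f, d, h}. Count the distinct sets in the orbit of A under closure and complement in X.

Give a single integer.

closure: X∖int(X∖A) = X∖{e} = {f, d, g, b, a, h}
Let k=closure and c=complement:
  1. A     = {f, d, h}
  2. kA    = {f, d, g, b, a, h}
  3. cA    = {g, b, a, e}
  4. ckA   = {e}
  5. kcA   = {f, d, g, b, a, e, h}
  6. ckcA  = {}
— saturated at 6

6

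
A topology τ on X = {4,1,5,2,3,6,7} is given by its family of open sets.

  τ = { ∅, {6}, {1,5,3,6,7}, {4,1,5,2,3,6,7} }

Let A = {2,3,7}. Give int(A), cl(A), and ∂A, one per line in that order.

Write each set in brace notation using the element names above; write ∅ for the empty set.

open subsets of A: ∅; so int(A) = ∅
closure: X∖int(X∖A) = X∖{6} = {4,1,5,2,3,7}
∂A = {4,1,5,2,3,7} minus ∅ = {4,1,5,2,3,7}

int(A) = ∅
cl(A)  = {4,1,5,2,3,7}
∂A     = {4,1,5,2,3,7}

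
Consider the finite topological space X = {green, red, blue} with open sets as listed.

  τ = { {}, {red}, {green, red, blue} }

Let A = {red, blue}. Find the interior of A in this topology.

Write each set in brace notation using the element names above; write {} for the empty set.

{red}

opens ⊆ A: {}, {red}; union → int = {red}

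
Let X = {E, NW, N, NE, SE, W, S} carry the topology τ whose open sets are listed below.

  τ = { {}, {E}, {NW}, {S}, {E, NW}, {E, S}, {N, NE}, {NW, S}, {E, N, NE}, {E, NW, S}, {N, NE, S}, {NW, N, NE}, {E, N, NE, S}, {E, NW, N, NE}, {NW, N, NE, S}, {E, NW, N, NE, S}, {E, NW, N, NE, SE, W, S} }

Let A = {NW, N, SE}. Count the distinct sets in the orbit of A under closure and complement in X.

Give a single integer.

closure: X∖int(X∖A) = X∖{E, S} = {NW, N, NE, SE, W}
Let k=closure and c=complement:
  1. A     = {NW, N, SE}
  2. kA    = {NW, N, NE, SE, W}
  3. cA    = {E, NE, W, S}
  4. ckA   = {E, S}
  5. kcA   = {E, N, NE, SE, W, S}
  6. kckA  = {E, SE, W, S}
  7. ckcA  = {NW}
  8. ckckA = {NW, N, NE}
  9. kckcA = {NW, SE, W}
  10. ckckcA = {E, N, NE, S}
— saturated at 10

10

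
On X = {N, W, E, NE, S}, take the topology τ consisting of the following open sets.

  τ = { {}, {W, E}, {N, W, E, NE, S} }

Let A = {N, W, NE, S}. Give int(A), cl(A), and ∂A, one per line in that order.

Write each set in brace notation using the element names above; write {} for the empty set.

opens ⊆ A: {}; union → int = {}
complement {E}; its interior {}; cl(A) = X∖{} = {N, W, E, NE, S}
boundary = {N, W, E, NE, S} ∖ {} = {N, W, E, NE, S}

int(A) = {}
cl(A)  = {N, W, E, NE, S}
∂A     = {N, W, E, NE, S}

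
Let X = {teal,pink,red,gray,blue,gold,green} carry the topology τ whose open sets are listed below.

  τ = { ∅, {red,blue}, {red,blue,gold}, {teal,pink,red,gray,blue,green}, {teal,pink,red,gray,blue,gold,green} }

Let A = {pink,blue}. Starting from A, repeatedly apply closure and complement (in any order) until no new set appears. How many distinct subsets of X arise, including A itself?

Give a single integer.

closure: X∖int(X∖A) = X∖∅ = {teal,pink,red,gray,blue,gold,green}
Let k=closure and c=complement:
  1. A     = {pink,blue}
  2. kA    = {teal,pink,red,gray,blue,gold,green}
  3. cA    = {teal,red,gray,gold,green}
  4. ckA   = ∅
— saturated at 4

4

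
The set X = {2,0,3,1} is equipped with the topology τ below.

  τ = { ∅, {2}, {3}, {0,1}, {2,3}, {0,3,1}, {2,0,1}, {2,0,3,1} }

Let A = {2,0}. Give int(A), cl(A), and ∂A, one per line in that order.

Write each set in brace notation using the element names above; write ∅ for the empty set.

opens ⊆ A: ∅, {2}; union → int = {2}
complement {3,1}; its interior {3}; cl(A) = X∖{3} = {2,0,1}
boundary = {2,0,1} ∖ {2} = {0,1}

int(A) = {2}
cl(A)  = {2,0,1}
∂A     = {0,1}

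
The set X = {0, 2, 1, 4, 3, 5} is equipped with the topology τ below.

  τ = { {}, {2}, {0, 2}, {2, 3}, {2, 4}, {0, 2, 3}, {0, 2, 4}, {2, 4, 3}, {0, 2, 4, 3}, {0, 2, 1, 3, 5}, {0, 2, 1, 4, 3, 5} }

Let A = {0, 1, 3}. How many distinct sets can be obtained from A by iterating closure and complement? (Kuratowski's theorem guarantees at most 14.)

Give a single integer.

complement {2, 4, 5}; its interior {2, 4}; cl(A) = X∖{2, 4} = {0, 1, 3, 5}
With k = closure, c = complement:
  1. A     = {0, 1, 3}
  2. kA    = {0, 1, 3, 5}
  3. cA    = {2, 4, 5}
  4. ckA   = {2, 4}
  5. kcA   = {0, 2, 1, 4, 3, 5}
  6. ckcA  = {}
k, c of each give nothing new

6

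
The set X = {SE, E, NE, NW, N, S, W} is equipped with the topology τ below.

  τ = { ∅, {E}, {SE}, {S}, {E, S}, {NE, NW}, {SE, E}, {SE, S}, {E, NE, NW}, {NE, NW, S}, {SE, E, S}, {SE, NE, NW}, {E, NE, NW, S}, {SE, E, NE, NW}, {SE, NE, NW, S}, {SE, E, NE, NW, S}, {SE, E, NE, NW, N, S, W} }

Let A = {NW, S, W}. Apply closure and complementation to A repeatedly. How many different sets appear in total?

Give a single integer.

X∖A={SE, E, NE, N}, int(X∖A)={SE, E}, hence cl(A)={NE, NW, N, S, W}
Orbit (k=closure, c=complement):
  1. A     = {NW, S, W}
  2. kA    = {NE, NW, N, S, W}
  3. cA    = {SE, E, NE, N}
  4. ckA   = {SE, E}
  5. kcA   = {SE, E, NE, NW, N, W}
  6. kckA  = {SE, E, N, W}
  7. ckcA  = {S}
  8. ckckA = {NE, NW, S}
  9. kckcA = {N, S, W}
  10. ckckcA = {SE, E, NE, NW}
(closed under both — stop)

10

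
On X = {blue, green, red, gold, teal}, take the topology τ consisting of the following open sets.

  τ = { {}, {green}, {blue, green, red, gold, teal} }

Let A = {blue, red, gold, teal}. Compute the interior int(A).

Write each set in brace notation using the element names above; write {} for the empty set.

{}

open subsets of A: {}; so int(A) = {}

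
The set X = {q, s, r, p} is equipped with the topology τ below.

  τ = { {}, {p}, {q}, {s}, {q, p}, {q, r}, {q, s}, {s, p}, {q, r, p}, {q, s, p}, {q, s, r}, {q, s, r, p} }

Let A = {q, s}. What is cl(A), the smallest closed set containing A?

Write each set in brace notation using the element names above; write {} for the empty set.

closure: X∖int(X∖A) = X∖{p} = {q, s, r}

{q, s, r}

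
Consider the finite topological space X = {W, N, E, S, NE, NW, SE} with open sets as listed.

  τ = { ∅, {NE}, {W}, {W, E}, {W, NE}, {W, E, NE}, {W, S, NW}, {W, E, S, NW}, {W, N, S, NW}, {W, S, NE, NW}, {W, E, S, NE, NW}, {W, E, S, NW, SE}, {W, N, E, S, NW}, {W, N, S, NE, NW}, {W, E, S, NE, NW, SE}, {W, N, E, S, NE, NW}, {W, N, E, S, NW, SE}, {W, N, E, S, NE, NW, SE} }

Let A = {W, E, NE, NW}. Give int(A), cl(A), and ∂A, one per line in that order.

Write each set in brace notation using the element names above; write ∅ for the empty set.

open subsets of A: ∅, {NE}, {W}, {W, NE}, {W, E}, {W, E, NE}; so int(A) = {W, E, NE}
closure: X∖int(X∖A) = X∖∅ = {W, N, E, S, NE, NW, SE}
∂A = {W, N, E, S, NE, NW, SE} minus {W, E, NE} = {N, S, NW, SE}

int(A) = {W, E, NE}
cl(A)  = {W, N, E, S, NE, NW, SE}
∂A     = {N, S, NW, SE}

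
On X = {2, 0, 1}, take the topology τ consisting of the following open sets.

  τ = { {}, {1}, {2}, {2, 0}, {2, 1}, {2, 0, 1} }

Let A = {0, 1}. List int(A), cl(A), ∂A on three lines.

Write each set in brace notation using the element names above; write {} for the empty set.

open subsets of A: {}, {1}; so int(A) = {1}
closure: X∖int(X∖A) = X∖{2} = {0, 1}
∂A = {0, 1} minus {1} = {0}

int(A) = {1}
cl(A)  = {0, 1}
∂A     = {0}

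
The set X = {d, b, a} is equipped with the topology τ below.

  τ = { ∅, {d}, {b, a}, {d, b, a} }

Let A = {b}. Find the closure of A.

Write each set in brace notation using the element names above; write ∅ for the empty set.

complement {d, a}; its interior {d}; cl(A) = X∖{d} = {b, a}

{b, a}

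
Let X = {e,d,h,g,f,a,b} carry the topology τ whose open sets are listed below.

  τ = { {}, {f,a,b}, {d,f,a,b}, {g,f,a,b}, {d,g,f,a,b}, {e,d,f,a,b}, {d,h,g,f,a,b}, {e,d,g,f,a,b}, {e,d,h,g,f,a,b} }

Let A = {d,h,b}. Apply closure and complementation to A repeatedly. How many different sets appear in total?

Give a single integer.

complement {e,g,f,a}; its interior {}; cl(A) = X∖{} = {e,d,h,g,f,a,b}
With k = closure, c = complement:
  1. A     = {d,h,b}
  2. kA    = {e,d,h,g,f,a,b}
  3. cA    = {e,g,f,a}
  4. ckA   = {}
k, c of each give nothing new

4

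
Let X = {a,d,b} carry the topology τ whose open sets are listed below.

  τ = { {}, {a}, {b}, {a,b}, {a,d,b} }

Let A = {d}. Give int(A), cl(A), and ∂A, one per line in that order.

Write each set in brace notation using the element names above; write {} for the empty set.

int(A) = {}
cl(A)  = {d}
∂A     = {d}

interior: largest open inside A is {} (from {})
cl via duality: int({a,b}) = {a,b}, so X∖{a,b} = {d}
cl∖int = {d}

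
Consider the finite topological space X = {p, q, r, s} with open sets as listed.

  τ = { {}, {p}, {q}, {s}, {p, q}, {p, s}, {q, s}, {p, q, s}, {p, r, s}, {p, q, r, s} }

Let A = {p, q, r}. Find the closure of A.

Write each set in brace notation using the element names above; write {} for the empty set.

closure: X∖int(X∖A) = X∖{s} = {p, q, r}

{p, q, r}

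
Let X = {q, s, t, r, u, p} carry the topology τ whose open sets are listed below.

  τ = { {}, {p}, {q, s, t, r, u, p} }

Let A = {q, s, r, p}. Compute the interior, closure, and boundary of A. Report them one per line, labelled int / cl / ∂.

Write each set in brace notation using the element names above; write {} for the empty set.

int(A) = {p}
cl(A)  = {q, s, t, r, u, p}
∂A     = {q, s, t, r, u}

opens ⊆ A: {}, {p}; union → int = {p}
complement {t, u}; its interior {}; cl(A) = X∖{} = {q, s, t, r, u, p}
boundary = {q, s, t, r, u, p} ∖ {p} = {q, s, t, r, u}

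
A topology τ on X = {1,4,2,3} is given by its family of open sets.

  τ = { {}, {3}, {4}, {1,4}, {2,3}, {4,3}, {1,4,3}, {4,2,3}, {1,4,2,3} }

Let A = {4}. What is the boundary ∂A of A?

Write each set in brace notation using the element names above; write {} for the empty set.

{1}

open subsets of A: {}, {4}; so int(A) = {4}
closure: X∖int(X∖A) = X∖{2,3} = {1,4}
∂A = {1,4} minus {4} = {1}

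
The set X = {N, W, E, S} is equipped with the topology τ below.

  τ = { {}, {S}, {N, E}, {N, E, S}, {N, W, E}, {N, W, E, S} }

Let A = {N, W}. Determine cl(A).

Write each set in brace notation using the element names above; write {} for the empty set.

{N, W, E}

cl via duality: int({E, S}) = {S}, so X∖{S} = {N, W, E}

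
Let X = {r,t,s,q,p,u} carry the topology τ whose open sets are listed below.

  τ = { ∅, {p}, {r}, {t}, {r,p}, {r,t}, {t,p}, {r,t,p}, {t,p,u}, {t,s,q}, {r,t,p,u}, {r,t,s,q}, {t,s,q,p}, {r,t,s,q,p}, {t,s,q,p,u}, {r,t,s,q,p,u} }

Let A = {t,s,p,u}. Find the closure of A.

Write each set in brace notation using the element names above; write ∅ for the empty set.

{t,s,q,p,u}

complement {r,q}; its interior {r}; cl(A) = X∖{r} = {t,s,q,p,u}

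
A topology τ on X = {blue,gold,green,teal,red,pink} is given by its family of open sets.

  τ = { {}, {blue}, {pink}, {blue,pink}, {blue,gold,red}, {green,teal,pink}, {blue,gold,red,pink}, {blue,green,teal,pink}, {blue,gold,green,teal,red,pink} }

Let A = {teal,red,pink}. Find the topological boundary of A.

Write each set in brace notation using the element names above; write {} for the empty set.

{gold,green,teal,red}

open subsets of A: {}, {pink}; so int(A) = {pink}
closure: X∖int(X∖A) = X∖{blue} = {gold,green,teal,red,pink}
∂A = {gold,green,teal,red,pink} minus {pink} = {gold,green,teal,red}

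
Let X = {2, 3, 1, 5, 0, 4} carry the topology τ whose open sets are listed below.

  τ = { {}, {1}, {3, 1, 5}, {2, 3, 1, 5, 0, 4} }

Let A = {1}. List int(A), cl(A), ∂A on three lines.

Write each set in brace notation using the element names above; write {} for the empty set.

int(A) = {1}
cl(A)  = {2, 3, 1, 5, 0, 4}
∂A     = {2, 3, 5, 0, 4}

opens ⊆ A: {}, {1}; union → int = {1}
complement {2, 3, 5, 0, 4}; its interior {}; cl(A) = X∖{} = {2, 3, 1, 5, 0, 4}
boundary = {2, 3, 1, 5, 0, 4} ∖ {1} = {2, 3, 5, 0, 4}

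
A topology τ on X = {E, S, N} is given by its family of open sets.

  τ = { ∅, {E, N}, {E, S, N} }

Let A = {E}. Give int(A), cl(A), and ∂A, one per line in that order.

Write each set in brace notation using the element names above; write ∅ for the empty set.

interior: largest open inside A is ∅ (from ∅)
cl via duality: int({S, N}) = ∅, so X∖∅ = {E, S, N}
cl∖int = {E, S, N}

int(A) = ∅
cl(A)  = {E, S, N}
∂A     = {E, S, N}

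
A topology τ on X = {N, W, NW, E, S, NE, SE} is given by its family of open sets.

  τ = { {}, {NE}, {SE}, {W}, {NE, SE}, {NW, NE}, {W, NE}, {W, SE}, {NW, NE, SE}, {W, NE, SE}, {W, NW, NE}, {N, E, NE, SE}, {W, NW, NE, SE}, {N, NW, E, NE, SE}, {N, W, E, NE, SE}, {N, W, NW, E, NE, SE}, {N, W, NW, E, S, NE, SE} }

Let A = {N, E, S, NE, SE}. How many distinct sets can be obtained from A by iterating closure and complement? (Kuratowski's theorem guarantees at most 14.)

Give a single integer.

8

complement {W, NW}; its interior {W}; cl(A) = X∖{W} = {N, NW, E, S, NE, SE}
With k = closure, c = complement:
  1. A     = {N, E, S, NE, SE}
  2. kA    = {N, NW, E, S, NE, SE}
  3. cA    = {W, NW}
  4. ckA   = {W}
  5. kcA   = {W, NW, S}
  6. kckA  = {W, S}
  7. ckcA  = {N, E, NE, SE}
  8. ckckA = {N, NW, E, NE, SE}
k, c of each give nothing new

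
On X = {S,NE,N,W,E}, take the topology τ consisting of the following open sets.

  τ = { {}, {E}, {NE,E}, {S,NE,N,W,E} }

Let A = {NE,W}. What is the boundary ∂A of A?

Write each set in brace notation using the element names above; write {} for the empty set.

{S,NE,N,W}

interior: largest open inside A is {} (from {})
cl via duality: int({S,N,E}) = {E}, so X∖{E} = {S,NE,N,W}
cl∖int = {S,NE,N,W}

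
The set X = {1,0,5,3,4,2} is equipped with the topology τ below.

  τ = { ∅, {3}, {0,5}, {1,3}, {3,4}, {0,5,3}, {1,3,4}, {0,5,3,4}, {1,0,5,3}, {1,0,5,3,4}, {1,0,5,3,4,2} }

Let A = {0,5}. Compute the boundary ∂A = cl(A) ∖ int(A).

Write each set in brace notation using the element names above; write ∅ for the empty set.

interior: largest open inside A is {0,5} (from ∅, {0,5})
cl via duality: int({1,3,4,2}) = {1,3,4}, so X∖{1,3,4} = {0,5,2}
cl∖int = {2}

{2}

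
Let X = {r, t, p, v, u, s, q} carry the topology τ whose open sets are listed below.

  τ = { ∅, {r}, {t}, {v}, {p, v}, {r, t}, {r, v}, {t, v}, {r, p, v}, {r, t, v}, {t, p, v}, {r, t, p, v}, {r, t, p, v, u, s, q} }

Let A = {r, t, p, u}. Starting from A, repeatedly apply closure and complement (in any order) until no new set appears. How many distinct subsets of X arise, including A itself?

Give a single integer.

cl via duality: int({v, s, q}) = {v}, so X∖{v} = {r, t, p, u, s, q}
Write k for closure, c for complement:
  1. A     = {r, t, p, u}
  2. kA    = {r, t, p, u, s, q}
  3. cA    = {v, s, q}
  4. ckA   = {v}
  5. kcA   = {p, v, u, s, q}
  6. ckcA  = {r, t}
  7. kckcA = {r, t, u, s, q}
  8. ckckcA = {p, v}
applying k or c yields no new set

8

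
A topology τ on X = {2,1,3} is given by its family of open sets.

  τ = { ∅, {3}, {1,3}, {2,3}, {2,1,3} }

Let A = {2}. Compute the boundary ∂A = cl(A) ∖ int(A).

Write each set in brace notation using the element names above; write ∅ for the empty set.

{2}

opens ⊆ A: ∅; union → int = ∅
complement {1,3}; its interior {1,3}; cl(A) = X∖{1,3} = {2}
boundary = {2} ∖ ∅ = {2}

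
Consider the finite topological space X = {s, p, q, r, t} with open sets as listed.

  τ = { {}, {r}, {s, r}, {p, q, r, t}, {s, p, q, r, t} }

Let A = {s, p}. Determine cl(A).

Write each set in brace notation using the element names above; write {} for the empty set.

cl via duality: int({q, r, t}) = {r}, so X∖{r} = {s, p, q, t}

{s, p, q, t}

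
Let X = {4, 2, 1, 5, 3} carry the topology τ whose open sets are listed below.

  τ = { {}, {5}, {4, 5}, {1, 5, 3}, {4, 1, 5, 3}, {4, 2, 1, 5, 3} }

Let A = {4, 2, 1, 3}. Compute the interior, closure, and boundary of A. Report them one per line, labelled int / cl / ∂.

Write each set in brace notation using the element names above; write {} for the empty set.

int(A) = {}
cl(A)  = {4, 2, 1, 3}
∂A     = {4, 2, 1, 3}

U open, U⊆A: {}. int(A) = ⋃ = {}
X∖A={5}, int(X∖A)={5}, hence cl(A)={4, 2, 1, 3}
∂A: remove int from cl → {4, 2, 1, 3}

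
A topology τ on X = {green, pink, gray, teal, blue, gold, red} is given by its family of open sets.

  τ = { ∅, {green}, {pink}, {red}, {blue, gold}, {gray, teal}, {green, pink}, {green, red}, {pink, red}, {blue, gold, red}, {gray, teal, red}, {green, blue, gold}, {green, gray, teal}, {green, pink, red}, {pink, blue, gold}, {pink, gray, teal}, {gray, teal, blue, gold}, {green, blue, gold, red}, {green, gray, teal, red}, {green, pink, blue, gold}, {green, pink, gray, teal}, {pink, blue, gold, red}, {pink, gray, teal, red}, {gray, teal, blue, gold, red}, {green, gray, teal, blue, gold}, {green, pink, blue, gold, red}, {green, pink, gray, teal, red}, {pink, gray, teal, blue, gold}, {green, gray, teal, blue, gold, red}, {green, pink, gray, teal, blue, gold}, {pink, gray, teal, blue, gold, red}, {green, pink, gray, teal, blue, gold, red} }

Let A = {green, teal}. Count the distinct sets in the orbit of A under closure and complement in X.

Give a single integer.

6

closure: X∖int(X∖A) = X∖{pink, blue, gold, red} = {green, gray, teal}
Let k=closure and c=complement:
  1. A     = {green, teal}
  2. kA    = {green, gray, teal}
  3. cA    = {pink, gray, blue, gold, red}
  4. ckA   = {pink, blue, gold, red}
  5. kcA   = {pink, gray, teal, blue, gold, red}
  6. ckcA  = {green}
— saturated at 6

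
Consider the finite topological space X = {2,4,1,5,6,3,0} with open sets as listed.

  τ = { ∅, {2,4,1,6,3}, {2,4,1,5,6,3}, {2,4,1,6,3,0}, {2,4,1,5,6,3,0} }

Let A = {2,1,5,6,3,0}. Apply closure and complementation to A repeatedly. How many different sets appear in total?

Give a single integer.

4

complement {4}; its interior ∅; cl(A) = X∖∅ = {2,4,1,5,6,3,0}
With k = closure, c = complement:
  1. A     = {2,1,5,6,3,0}
  2. kA    = {2,4,1,5,6,3,0}
  3. cA    = {4}
  4. ckA   = ∅
k, c of each give nothing new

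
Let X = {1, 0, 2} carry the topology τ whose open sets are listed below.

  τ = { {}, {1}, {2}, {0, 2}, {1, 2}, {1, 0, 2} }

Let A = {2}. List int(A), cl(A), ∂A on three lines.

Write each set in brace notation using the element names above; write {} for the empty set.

int(A) = {2}
cl(A)  = {0, 2}
∂A     = {0}

open subsets of A: {}, {2}; so int(A) = {2}
closure: X∖int(X∖A) = X∖{1} = {0, 2}
∂A = {0, 2} minus {2} = {0}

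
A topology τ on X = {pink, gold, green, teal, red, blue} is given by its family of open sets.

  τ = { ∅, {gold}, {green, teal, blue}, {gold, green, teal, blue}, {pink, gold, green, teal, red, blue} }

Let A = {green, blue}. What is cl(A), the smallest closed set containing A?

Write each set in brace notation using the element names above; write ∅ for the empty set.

{pink, green, teal, red, blue}

complement {pink, gold, teal, red}; its interior {gold}; cl(A) = X∖{gold} = {pink, green, teal, red, blue}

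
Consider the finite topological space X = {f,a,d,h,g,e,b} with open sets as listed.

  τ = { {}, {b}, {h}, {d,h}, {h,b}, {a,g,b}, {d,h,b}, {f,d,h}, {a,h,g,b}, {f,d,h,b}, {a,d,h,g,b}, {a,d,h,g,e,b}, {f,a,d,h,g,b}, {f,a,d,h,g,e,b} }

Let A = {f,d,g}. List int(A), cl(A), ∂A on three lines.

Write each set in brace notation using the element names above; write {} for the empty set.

int(A) = {}
cl(A)  = {f,a,d,g,e}
∂A     = {f,a,d,g,e}

opens ⊆ A: {}; union → int = {}
complement {a,h,e,b}; its interior {h,b}; cl(A) = X∖{h,b} = {f,a,d,g,e}
boundary = {f,a,d,g,e} ∖ {} = {f,a,d,g,e}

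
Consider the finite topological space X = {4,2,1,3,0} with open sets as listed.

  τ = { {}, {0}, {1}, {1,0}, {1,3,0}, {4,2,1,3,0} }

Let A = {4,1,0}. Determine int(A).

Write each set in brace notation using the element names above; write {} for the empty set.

interior: largest open inside A is {1,0} (from {}, {0}, {1}, {1,0})

{1,0}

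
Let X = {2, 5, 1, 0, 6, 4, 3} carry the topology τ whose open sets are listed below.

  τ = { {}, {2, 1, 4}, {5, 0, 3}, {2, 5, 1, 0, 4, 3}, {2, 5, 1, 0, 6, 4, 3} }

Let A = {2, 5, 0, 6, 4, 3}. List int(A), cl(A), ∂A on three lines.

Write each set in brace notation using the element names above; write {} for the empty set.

open subsets of A: {}, {5, 0, 3}; so int(A) = {5, 0, 3}
closure: X∖int(X∖A) = X∖{} = {2, 5, 1, 0, 6, 4, 3}
∂A = {2, 5, 1, 0, 6, 4, 3} minus {5, 0, 3} = {2, 1, 6, 4}

int(A) = {5, 0, 3}
cl(A)  = {2, 5, 1, 0, 6, 4, 3}
∂A     = {2, 1, 6, 4}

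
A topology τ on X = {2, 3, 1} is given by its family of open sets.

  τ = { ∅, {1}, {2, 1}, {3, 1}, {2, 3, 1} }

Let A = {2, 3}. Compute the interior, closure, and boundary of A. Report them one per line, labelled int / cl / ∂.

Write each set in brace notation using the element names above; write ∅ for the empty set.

U open, U⊆A: ∅. int(A) = ⋃ = ∅
X∖A={1}, int(X∖A)={1}, hence cl(A)={2, 3}
∂A: remove int from cl → {2, 3}

int(A) = ∅
cl(A)  = {2, 3}
∂A     = {2, 3}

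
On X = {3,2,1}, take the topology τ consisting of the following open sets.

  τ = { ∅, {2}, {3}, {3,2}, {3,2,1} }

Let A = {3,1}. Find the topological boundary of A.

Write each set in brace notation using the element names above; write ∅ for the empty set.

interior: largest open inside A is {3} (from ∅, {3})
cl via duality: int({2}) = {2}, so X∖{2} = {3,1}
cl∖int = {1}

{1}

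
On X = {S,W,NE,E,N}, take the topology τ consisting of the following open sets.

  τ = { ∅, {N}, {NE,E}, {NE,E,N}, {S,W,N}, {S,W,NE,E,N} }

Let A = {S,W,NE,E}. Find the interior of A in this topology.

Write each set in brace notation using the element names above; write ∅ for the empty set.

open subsets of A: ∅, {NE,E}; so int(A) = {NE,E}

{NE,E}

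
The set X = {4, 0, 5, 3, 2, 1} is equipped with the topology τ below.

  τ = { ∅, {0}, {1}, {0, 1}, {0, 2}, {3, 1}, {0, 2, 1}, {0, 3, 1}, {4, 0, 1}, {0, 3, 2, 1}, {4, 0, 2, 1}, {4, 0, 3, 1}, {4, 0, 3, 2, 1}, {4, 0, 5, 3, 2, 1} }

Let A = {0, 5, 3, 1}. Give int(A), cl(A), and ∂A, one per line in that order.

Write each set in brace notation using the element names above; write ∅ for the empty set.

int(A) = {0, 3, 1}
cl(A)  = {4, 0, 5, 3, 2, 1}
∂A     = {4, 5, 2}

U open, U⊆A: ∅, {0}, {1}, {3, 1}, {0, 1}, {0, 3, 1}. int(A) = ⋃ = {0, 3, 1}
X∖A={4, 2}, int(X∖A)=∅, hence cl(A)={4, 0, 5, 3, 2, 1}
∂A: remove int from cl → {4, 5, 2}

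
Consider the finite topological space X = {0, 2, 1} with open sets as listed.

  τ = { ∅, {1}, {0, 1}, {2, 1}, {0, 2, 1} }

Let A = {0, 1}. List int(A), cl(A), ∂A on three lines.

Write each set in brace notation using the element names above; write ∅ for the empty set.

open subsets of A: ∅, {1}, {0, 1}; so int(A) = {0, 1}
closure: X∖int(X∖A) = X∖∅ = {0, 2, 1}
∂A = {0, 2, 1} minus {0, 1} = {2}

int(A) = {0, 1}
cl(A)  = {0, 2, 1}
∂A     = {2}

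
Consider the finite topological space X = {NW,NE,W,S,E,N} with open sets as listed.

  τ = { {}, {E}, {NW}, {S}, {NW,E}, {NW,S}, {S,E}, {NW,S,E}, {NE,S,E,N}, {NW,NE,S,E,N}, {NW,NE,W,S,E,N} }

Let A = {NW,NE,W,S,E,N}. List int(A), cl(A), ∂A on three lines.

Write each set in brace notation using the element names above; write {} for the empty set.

int(A) = {NW,NE,W,S,E,N}
cl(A)  = {NW,NE,W,S,E,N}
∂A     = {}

interior: largest open inside A is {NW,NE,W,S,E,N} (from {}, {S}, {NW}, {E}, {NW,E}, {NW,S}, {S,E}, {NW,S,E}, {NE,S,E,N}, {NW,NE,S,E,N}, {NW,NE,W,S,E,N})
cl via duality: int({}) = {}, so X∖{} = {NW,NE,W,S,E,N}
cl∖int = {}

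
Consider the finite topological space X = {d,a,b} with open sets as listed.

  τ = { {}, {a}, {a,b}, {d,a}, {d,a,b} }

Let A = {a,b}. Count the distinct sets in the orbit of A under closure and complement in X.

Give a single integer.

closure: X∖int(X∖A) = X∖{} = {d,a,b}
Let k=closure and c=complement:
  1. A     = {a,b}
  2. kA    = {d,a,b}
  3. cA    = {d}
  4. ckA   = {}
— saturated at 4

4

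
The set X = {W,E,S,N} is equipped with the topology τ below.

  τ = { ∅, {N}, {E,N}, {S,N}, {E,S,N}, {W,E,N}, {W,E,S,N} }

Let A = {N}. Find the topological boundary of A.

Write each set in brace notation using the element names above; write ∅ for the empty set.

{W,E,S}

opens ⊆ A: ∅, {N}; union → int = {N}
complement {W,E,S}; its interior ∅; cl(A) = X∖∅ = {W,E,S,N}
boundary = {W,E,S,N} ∖ {N} = {W,E,S}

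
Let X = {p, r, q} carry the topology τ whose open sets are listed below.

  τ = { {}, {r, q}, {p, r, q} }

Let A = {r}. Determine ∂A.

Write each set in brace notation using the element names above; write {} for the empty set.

{p, r, q}

U open, U⊆A: {}. int(A) = ⋃ = {}
X∖A={p, q}, int(X∖A)={}, hence cl(A)={p, r, q}
∂A: remove int from cl → {p, r, q}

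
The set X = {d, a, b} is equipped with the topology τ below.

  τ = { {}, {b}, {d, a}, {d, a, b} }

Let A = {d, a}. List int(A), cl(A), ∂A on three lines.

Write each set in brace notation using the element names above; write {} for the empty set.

int(A) = {d, a}
cl(A)  = {d, a}
∂A     = {}

opens ⊆ A: {}, {d, a}; union → int = {d, a}
complement {b}; its interior {b}; cl(A) = X∖{b} = {d, a}
boundary = {d, a} ∖ {d, a} = {}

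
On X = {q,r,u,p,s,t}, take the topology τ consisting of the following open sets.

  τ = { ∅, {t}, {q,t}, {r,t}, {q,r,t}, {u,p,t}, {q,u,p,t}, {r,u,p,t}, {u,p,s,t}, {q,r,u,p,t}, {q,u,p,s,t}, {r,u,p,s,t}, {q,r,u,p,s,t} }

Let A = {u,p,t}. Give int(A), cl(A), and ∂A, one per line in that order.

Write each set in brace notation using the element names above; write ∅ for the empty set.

U open, U⊆A: ∅, {t}, {u,p,t}. int(A) = ⋃ = {u,p,t}
X∖A={q,r,s}, int(X∖A)=∅, hence cl(A)={q,r,u,p,s,t}
∂A: remove int from cl → {q,r,s}

int(A) = {u,p,t}
cl(A)  = {q,r,u,p,s,t}
∂A     = {q,r,s}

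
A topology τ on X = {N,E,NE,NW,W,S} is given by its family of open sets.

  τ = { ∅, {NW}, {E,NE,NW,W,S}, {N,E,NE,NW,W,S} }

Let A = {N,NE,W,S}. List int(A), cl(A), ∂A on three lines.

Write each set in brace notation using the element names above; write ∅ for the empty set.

int(A) = ∅
cl(A)  = {N,E,NE,W,S}
∂A     = {N,E,NE,W,S}

open subsets of A: ∅; so int(A) = ∅
closure: X∖int(X∖A) = X∖{NW} = {N,E,NE,W,S}
∂A = {N,E,NE,W,S} minus ∅ = {N,E,NE,W,S}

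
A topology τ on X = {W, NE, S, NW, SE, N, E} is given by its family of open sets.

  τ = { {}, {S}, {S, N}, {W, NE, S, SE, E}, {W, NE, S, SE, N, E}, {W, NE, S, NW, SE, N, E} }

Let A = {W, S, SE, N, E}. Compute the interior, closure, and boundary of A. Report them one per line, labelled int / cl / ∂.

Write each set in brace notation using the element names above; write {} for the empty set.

opens ⊆ A: {}, {S}, {S, N}; union → int = {S, N}
complement {NE, NW}; its interior {}; cl(A) = X∖{} = {W, NE, S, NW, SE, N, E}
boundary = {W, NE, S, NW, SE, N, E} ∖ {S, N} = {W, NE, NW, SE, E}

int(A) = {S, N}
cl(A)  = {W, NE, S, NW, SE, N, E}
∂A     = {W, NE, NW, SE, E}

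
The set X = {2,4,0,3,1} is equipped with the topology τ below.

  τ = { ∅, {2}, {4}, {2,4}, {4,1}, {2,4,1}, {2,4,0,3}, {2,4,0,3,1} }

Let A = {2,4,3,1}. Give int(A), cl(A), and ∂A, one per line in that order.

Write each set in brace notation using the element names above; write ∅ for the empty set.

int(A) = {2,4,1}
cl(A)  = {2,4,0,3,1}
∂A     = {0,3}

U open, U⊆A: ∅, {4}, {2}, {2,4}, {4,1}, {2,4,1}. int(A) = ⋃ = {2,4,1}
X∖A={0}, int(X∖A)=∅, hence cl(A)={2,4,0,3,1}
∂A: remove int from cl → {0,3}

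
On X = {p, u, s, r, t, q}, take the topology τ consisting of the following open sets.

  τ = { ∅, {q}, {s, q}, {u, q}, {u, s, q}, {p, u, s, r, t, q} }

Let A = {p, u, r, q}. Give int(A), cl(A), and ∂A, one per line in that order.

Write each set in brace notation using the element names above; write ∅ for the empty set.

int(A) = {u, q}
cl(A)  = {p, u, s, r, t, q}
∂A     = {p, s, r, t}

opens ⊆ A: ∅, {q}, {u, q}; union → int = {u, q}
complement {s, t}; its interior ∅; cl(A) = X∖∅ = {p, u, s, r, t, q}
boundary = {p, u, s, r, t, q} ∖ {u, q} = {p, s, r, t}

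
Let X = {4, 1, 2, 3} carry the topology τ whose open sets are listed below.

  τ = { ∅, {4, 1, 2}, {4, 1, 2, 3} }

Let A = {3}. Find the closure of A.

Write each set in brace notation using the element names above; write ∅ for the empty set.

{3}

X∖A={4, 1, 2}, int(X∖A)={4, 1, 2}, hence cl(A)={3}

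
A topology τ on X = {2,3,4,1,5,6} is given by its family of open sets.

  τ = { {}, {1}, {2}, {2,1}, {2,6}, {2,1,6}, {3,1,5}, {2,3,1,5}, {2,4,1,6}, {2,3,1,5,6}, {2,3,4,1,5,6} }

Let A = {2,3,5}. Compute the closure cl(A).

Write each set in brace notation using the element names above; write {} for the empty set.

complement {4,1,6}; its interior {1}; cl(A) = X∖{1} = {2,3,4,5,6}

{2,3,4,5,6}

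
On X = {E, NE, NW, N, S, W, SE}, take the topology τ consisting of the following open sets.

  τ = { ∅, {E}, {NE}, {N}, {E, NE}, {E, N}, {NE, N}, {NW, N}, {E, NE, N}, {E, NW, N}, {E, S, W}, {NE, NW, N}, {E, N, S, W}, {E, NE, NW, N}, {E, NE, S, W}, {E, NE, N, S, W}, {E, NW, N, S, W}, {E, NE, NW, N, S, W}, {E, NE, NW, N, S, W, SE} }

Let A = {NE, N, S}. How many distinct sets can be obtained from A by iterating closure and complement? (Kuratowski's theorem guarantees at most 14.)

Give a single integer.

10

cl via duality: int({E, NW, W, SE}) = {E}, so X∖{E} = {NE, NW, N, S, W, SE}
Write k for closure, c for complement:
  1. A     = {NE, N, S}
  2. kA    = {NE, NW, N, S, W, SE}
  3. cA    = {E, NW, W, SE}
  4. ckA   = {E}
  5. kcA   = {E, NW, S, W, SE}
  6. kckA  = {E, S, W, SE}
  7. ckcA  = {NE, N}
  8. ckckA = {NE, NW, N}
  9. kckcA = {NE, NW, N, SE}
  10. ckckcA = {E, S, W}
applying k or c yields no new set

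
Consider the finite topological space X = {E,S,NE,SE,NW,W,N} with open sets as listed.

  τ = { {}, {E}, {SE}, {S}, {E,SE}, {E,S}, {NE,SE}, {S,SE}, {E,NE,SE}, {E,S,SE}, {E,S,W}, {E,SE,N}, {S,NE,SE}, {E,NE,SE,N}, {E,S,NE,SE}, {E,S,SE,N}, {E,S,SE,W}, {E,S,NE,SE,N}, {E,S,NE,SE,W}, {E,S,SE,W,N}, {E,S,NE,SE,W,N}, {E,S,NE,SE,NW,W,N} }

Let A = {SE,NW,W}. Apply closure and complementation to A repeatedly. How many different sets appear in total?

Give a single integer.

closure: X∖int(X∖A) = X∖{E,S} = {NE,SE,NW,W,N}
Let k=closure and c=complement:
  1. A     = {SE,NW,W}
  2. kA    = {NE,SE,NW,W,N}
  3. cA    = {E,S,NE,N}
  4. ckA   = {E,S}
  5. kcA   = {E,S,NE,NW,W,N}
  6. kckA  = {E,S,NW,W,N}
  7. ckcA  = {SE}
  8. ckckA = {NE,SE}
  9. kckcA = {NE,SE,NW,N}
  10. ckckcA = {E,S,W}
— saturated at 10

10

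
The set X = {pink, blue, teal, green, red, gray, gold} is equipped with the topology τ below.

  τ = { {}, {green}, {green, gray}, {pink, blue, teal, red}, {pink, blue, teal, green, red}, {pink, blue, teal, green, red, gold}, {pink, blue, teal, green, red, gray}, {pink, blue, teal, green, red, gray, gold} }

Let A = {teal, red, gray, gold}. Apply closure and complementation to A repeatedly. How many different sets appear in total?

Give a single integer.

10

closure: X∖int(X∖A) = X∖{green} = {pink, blue, teal, red, gray, gold}
Let k=closure and c=complement:
  1. A     = {teal, red, gray, gold}
  2. kA    = {pink, blue, teal, red, gray, gold}
  3. cA    = {pink, blue, green}
  4. ckA   = {green}
  5. kcA   = {pink, blue, teal, green, red, gray, gold}
  6. kckA  = {green, gray, gold}
  7. ckcA  = {}
  8. ckckA = {pink, blue, teal, red}
  9. kckckA = {pink, blue, teal, red, gold}
  10. ckckckA = {green, gray}
— saturated at 10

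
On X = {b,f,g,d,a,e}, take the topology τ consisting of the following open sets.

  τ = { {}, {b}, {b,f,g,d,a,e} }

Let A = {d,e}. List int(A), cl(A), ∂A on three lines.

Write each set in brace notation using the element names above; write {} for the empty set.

int(A) = {}
cl(A)  = {f,g,d,a,e}
∂A     = {f,g,d,a,e}

opens ⊆ A: {}; union → int = {}
complement {b,f,g,a}; its interior {b}; cl(A) = X∖{b} = {f,g,d,a,e}
boundary = {f,g,d,a,e} ∖ {} = {f,g,d,a,e}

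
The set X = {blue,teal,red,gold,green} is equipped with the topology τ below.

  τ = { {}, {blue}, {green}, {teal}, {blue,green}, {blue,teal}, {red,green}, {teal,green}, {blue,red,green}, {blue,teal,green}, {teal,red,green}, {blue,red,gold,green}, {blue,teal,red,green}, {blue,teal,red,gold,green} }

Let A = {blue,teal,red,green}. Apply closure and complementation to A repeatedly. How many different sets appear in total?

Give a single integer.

X∖A={gold}, int(X∖A)={}, hence cl(A)={blue,teal,red,gold,green}
Orbit (k=closure, c=complement):
  1. A     = {blue,teal,red,green}
  2. kA    = {blue,teal,red,gold,green}
  3. cA    = {gold}
  4. ckA   = {}
(closed under both — stop)

4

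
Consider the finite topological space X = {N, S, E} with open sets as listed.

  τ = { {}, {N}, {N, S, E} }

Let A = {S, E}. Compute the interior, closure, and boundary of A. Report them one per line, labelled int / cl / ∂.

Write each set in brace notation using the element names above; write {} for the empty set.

int(A) = {}
cl(A)  = {S, E}
∂A     = {S, E}

open subsets of A: {}; so int(A) = {}
closure: X∖int(X∖A) = X∖{N} = {S, E}
∂A = {S, E} minus {} = {S, E}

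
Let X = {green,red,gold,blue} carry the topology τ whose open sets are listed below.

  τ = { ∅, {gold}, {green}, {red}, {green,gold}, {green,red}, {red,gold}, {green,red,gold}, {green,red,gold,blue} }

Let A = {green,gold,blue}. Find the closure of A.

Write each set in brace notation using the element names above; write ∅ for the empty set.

X∖A={red}, int(X∖A)={red}, hence cl(A)={green,gold,blue}

{green,gold,blue}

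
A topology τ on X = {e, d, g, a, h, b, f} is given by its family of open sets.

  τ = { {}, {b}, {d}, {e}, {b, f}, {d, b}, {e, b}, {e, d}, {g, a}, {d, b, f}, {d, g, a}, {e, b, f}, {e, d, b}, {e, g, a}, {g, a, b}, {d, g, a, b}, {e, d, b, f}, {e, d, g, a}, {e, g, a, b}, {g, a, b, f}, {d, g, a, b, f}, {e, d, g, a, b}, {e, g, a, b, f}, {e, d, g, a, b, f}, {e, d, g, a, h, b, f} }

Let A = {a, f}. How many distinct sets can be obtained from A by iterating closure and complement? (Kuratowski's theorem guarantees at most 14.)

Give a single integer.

10

cl via duality: int({e, d, g, h, b}) = {e, d, b}, so X∖{e, d, b} = {g, a, h, f}
Write k for closure, c for complement:
  1. A     = {a, f}
  2. kA    = {g, a, h, f}
  3. cA    = {e, d, g, h, b}
  4. ckA   = {e, d, b}
  5. kcA   = {e, d, g, a, h, b, f}
  6. kckA  = {e, d, h, b, f}
  7. ckcA  = {}
  8. ckckA = {g, a}
  9. kckckA = {g, a, h}
  10. ckckckA = {e, d, b, f}
applying k or c yields no new set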